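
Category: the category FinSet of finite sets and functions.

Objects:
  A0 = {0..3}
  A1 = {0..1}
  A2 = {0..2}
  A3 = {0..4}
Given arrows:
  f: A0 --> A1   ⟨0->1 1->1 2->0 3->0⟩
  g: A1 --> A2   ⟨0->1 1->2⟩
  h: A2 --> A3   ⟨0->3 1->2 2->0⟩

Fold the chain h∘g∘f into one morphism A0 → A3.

  0 f-->1 g-->2 h-->0
  1 f-->1 g-->2 h-->0
  2 f-->0 g-->1 h-->2
  3 f-->0 g-->1 h-->2
composite: ⟨0->0 1->0 2->2 3->2⟩

Answer: ⟨0->0 1->0 2->2 3->2⟩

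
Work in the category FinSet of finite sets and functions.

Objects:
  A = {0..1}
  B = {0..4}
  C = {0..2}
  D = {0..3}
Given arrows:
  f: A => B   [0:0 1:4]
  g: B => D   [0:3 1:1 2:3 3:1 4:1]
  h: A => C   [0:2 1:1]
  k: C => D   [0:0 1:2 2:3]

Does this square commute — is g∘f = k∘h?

Along f;g (path 1):
  0 f=>0 g=>3
  1 f=>4 g=>1
  result₁ = [0:3 1:1]
Along h;k (path 2):
  0 h=>2 k=>3
  1 h=>1 k=>2
  result₂ = [0:3 1:2]
Equal? differ; not commutative

Answer: DOES NOT COMMUTE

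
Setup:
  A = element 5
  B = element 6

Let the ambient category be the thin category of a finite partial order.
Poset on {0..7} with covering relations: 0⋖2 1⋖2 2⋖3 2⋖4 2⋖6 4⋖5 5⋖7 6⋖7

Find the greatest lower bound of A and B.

Lower bounds of A=5 and B=6: {0,1,2}
  0 ⊑ 2
  1 ⊑ 2
  2 ⊑ 2
glb = 2

Answer: A∧B = 2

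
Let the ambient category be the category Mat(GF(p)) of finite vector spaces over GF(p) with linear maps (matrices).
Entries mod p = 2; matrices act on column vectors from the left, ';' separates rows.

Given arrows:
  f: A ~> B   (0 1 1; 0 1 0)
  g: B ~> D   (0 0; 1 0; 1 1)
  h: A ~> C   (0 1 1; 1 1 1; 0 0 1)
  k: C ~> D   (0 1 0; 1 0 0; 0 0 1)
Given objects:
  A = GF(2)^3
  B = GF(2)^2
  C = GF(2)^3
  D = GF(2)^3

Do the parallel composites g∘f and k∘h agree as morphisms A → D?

Answer: DOES NOT COMMUTE

Derivation:
1) trace f;g:
  e0=(1,0,0) f~>(0,0) g~>(0,0,0)
  e1=(0,1,0) f~>(1,1) g~>(0,1,0)
  e2=(0,0,1) f~>(1,0) g~>(0,1,1)
  composite₁ = (0 0 0; 0 1 1; 0 0 1)
2) trace h;k:
  e0=(1,0,0) h~>(0,1,0) k~>(1,0,0)
  e1=(0,1,0) h~>(1,1,0) k~>(1,1,0)
  e2=(0,0,1) h~>(1,1,1) k~>(1,1,1)
  composite₂ = (1 1 1; 0 1 1; 0 0 1)
Equal? distinct morphisms ✗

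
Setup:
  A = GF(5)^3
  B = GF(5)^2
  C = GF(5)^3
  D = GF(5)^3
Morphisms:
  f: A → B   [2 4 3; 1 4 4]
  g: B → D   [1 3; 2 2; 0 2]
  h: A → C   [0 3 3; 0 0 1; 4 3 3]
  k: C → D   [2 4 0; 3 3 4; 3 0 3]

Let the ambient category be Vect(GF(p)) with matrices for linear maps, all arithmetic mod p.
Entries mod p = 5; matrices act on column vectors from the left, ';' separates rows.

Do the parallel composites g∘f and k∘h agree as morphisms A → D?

Answer: COMMUTES

Work:
Path 1 = f;g:
  e0=(1,0,0) f→(2,1) g→(0,1,2)
  e1=(0,1,0) f→(4,4) g→(1,1,3)
  e2=(0,0,1) f→(3,4) g→(0,4,3)
  result₁ = [0 1 0; 1 1 4; 2 3 3]
Path 2 = h;k:
  e0=(1,0,0) h→(0,0,4) k→(0,1,2)
  e1=(0,1,0) h→(3,0,3) k→(1,1,3)
  e2=(0,0,1) h→(3,1,3) k→(0,4,3)
  result₂ = [0 1 0; 1 1 4; 2 3 3]
Equal? same morphism ✓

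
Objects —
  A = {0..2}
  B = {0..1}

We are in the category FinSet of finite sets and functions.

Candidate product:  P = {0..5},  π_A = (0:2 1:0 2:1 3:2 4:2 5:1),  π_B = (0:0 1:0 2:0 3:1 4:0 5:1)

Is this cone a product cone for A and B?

Answer: NOT A VALID PRODUCT — duplicate pair at indices 0,4

Derivation:
|A|·|B| = 3·2 = 6;  |P| = 6
Check the pairing map k ↦ (π_A(k), π_B(k)):
  0 : (2,0)
  1 : (0,0)
  2 : (1,0)
  3 : (2,1)
  4 : (2,0)  ✗ repeats pair of k=0
  5 : (1,1)
distinct pairs in image: 5 / 6 needed
  → (2,0) hit at k=0 and k=4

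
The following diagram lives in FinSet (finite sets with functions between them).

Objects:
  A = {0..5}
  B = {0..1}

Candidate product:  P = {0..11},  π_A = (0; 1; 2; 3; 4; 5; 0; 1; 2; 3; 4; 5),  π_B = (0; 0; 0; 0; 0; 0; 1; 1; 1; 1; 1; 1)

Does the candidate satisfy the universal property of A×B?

|A|·|B| = 6·2 = 12;  |P| = 12
Check the pairing map k ↦ (π_A(k), π_B(k)):
  0 ↦ (0,0)
  1 ↦ (1,0)
  2 ↦ (2,0)
  3 ↦ (3,0)
  4 ↦ (4,0)
  5 ↦ (5,0)
  6 ↦ (0,1)
  7 ↦ (1,1)
  8 ↦ (2,1)
  9 ↦ (3,1)
  10 ↦ (4,1)
  11 ↦ (5,1)
distinct pairs in image: 12 / 12 needed
  → bijection onto A×B; projections well-typed.

Answer: VALID PRODUCT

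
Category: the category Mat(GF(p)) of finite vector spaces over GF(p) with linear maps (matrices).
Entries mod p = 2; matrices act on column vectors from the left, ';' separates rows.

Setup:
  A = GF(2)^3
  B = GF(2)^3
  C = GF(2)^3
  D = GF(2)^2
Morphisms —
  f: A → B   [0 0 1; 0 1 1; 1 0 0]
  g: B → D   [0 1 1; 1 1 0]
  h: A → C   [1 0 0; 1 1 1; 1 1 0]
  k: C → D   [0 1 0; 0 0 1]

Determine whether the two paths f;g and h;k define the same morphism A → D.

1) trace f;g:
  e0=(1,0,0) f→(0,0,1) g→(1,0)
  e1=(0,1,0) f→(0,1,0) g→(1,1)
  e2=(0,0,1) f→(1,1,0) g→(1,0)
  result₁ = [1 1 1; 0 1 0]
2) trace h;k:
  e0=(1,0,0) h→(1,1,1) k→(1,1)
  e1=(0,1,0) h→(0,1,1) k→(1,1)
  e2=(0,0,1) h→(0,1,0) k→(1,0)
  result₂ = [1 1 1; 1 1 0]
Equal? distinct morphisms ✗

Answer: DOES NOT COMMUTE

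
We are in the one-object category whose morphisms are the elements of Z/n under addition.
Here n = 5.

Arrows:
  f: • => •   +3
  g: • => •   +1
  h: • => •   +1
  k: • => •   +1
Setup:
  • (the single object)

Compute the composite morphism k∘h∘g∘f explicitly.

  0 +3≡3 +1≡4 +1≡0 +1≡1  (mod 5)
⟦path⟧: +1

Answer: +1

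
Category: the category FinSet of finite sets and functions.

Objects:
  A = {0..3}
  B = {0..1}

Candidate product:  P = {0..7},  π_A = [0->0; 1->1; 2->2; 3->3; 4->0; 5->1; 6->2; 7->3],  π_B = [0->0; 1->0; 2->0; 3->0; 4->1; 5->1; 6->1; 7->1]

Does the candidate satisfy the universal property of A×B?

|A|·|B| = 4·2 = 8;  |P| = 8
Check the pairing map k ↦ (π_A(k), π_B(k)):
  0 -> (0,0)
  1 -> (1,0)
  2 -> (2,0)
  3 -> (3,0)
  4 -> (0,1)
  5 -> (1,1)
  6 -> (2,1)
  7 -> (3,1)
distinct pairs in image: 8 / 8 needed
  → bijection onto A×B; projections well-typed.

Answer: VALID PRODUCT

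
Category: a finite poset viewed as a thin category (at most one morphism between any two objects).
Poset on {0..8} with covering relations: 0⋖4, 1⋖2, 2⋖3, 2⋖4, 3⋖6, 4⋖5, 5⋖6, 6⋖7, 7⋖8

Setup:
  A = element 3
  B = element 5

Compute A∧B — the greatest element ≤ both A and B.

Answer: A∧B = 2

Work:
Common predecessors of 3,5: {1,2}
  1 ⊑ 2
  2 ⊑ 2
glb = 2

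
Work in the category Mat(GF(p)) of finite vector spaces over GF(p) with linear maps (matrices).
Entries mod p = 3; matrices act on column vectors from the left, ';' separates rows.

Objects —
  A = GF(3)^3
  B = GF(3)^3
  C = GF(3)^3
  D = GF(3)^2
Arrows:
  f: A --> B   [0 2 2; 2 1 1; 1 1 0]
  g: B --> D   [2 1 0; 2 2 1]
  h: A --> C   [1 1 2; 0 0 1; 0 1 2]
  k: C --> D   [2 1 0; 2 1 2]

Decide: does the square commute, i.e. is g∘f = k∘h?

Along f;g (path 1):
  e0=(1,0,0) f-->(0,2,1) g-->(2,2)
  e1=(0,1,0) f-->(2,1,1) g-->(2,1)
  e2=(0,0,1) f-->(2,1,0) g-->(2,0)
  composite₁ = [2 2 2; 2 1 0]
Along h;k (path 2):
  e0=(1,0,0) h-->(1,0,0) k-->(2,2)
  e1=(0,1,0) h-->(1,0,1) k-->(2,1)
  e2=(0,0,1) h-->(2,1,2) k-->(2,0)
  composite₂ = [2 2 2; 2 1 0]
Equal? YES — commutes

Answer: COMMUTES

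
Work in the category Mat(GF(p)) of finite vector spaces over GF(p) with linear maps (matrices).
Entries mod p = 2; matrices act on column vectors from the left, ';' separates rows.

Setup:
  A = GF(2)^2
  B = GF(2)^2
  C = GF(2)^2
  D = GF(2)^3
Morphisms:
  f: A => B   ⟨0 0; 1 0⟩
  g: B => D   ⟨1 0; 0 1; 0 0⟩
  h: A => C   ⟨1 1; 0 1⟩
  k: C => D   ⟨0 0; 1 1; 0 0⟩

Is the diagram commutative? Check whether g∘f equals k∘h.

1) trace f;g:
  e0=(1,0) f=>(0,1) g=>(0,1,0)
  e1=(0,1) f=>(0,0) g=>(0,0,0)
  ⟦path⟧₁ = ⟨0 0; 1 0; 0 0⟩
2) trace h;k:
  e0=(1,0) h=>(1,0) k=>(0,1,0)
  e1=(0,1) h=>(1,1) k=>(0,0,0)
  ⟦path⟧₂ = ⟨0 0; 1 0; 0 0⟩
Equal? YES — commutes

Answer: COMMUTES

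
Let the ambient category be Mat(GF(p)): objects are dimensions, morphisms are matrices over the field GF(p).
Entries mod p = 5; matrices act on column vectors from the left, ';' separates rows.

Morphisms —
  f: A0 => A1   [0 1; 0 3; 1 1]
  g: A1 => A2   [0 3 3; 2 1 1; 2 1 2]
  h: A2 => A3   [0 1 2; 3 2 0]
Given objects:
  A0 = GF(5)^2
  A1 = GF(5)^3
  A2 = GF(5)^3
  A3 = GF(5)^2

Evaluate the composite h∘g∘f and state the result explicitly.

  e0=(1,0) f=>(0,0,1) g=>(3,1,2) h=>(0,1)
  e1=(0,1) f=>(1,3,1) g=>(2,1,2) h=>(0,3)
composite: [0 0; 1 3]

Answer: [0 0; 1 3]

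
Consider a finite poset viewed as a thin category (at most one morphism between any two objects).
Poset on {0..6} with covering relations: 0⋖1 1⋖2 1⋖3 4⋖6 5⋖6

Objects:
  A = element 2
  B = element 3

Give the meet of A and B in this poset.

Common predecessors of 2,3: {0,1}
  0 <= 1
  1 <= 1
glb = 1

Answer: A∧B = 1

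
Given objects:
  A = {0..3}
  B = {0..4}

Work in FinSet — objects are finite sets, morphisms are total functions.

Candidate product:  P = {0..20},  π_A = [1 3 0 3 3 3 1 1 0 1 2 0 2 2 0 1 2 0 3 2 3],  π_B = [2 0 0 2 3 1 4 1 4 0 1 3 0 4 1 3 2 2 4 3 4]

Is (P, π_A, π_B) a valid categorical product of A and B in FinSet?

Answer: NOT A VALID PRODUCT — |P|=21 ≠ |A|·|B|=20

Trace:
|A|·|B| = 4·5 = 20;  |P| = 21
  → cardinalities differ; no bijection possible.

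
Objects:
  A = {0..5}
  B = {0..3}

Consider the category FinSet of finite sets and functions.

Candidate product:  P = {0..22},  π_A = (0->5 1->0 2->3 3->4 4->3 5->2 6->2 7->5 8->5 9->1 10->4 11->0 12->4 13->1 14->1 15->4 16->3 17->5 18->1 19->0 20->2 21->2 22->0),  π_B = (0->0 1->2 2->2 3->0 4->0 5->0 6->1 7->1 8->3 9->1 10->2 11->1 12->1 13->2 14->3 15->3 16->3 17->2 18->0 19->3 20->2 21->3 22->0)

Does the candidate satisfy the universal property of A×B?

Answer: NOT A VALID PRODUCT — |P|=23 ≠ |A|·|B|=24

Trace:
|A|·|B| = 6·4 = 24;  |P| = 23
  → cardinalities differ; no bijection possible.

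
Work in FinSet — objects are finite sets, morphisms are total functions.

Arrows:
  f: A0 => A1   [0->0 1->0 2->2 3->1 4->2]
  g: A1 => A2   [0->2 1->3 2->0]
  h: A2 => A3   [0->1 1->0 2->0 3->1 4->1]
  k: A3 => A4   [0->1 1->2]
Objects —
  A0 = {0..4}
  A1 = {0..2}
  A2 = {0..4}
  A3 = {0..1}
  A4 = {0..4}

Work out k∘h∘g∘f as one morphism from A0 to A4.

  0 f=>0 g=>2 h=>0 k=>1
  1 f=>0 g=>2 h=>0 k=>1
  2 f=>2 g=>0 h=>1 k=>2
  3 f=>1 g=>3 h=>1 k=>2
  4 f=>2 g=>0 h=>1 k=>2
result: [0->1 1->1 2->2 3->2 4->2]

Answer: [0->1 1->1 2->2 3->2 4->2]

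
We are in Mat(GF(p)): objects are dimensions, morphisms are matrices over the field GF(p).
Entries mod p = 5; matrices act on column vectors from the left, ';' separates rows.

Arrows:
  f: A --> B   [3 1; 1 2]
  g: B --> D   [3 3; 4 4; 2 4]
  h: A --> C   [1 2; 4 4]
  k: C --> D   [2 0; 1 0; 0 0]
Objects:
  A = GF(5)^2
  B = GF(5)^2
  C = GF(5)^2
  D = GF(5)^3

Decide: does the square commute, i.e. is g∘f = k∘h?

Answer: COMMUTES

Trace:
1) trace f;g:
  e0=⟨1,0⟩ f-->⟨3,1⟩ g-->⟨2,1,0⟩
  e1=⟨0,1⟩ f-->⟨1,2⟩ g-->⟨4,2,0⟩
  composite₁ = [2 4; 1 2; 0 0]
2) trace h;k:
  e0=⟨1,0⟩ h-->⟨1,4⟩ k-->⟨2,1,0⟩
  e1=⟨0,1⟩ h-->⟨2,4⟩ k-->⟨4,2,0⟩
  composite₂ = [2 4; 1 2; 0 0]
Equal? equal; square commutes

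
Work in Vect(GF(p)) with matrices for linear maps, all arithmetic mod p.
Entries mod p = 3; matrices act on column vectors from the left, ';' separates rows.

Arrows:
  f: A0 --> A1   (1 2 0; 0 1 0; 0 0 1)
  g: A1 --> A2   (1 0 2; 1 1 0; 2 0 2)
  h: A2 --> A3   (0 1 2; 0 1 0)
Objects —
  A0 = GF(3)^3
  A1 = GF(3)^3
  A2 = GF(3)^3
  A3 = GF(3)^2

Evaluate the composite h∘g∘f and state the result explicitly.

Answer: (2 2 1; 1 0 0)

Work:
  e0=(1,0,0) f-->(1,0,0) g-->(1,1,2) h-->(2,1)
  e1=(0,1,0) f-->(2,1,0) g-->(2,0,1) h-->(2,0)
  e2=(0,0,1) f-->(0,0,1) g-->(2,0,2) h-->(1,0)
composite: (2 2 1; 1 0 0)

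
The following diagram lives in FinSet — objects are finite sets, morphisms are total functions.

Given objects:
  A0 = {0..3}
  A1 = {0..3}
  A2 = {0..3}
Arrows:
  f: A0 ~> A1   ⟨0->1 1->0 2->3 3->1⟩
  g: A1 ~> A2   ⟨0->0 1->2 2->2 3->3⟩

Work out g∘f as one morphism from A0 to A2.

Answer: ⟨0->2 1->0 2->3 3->2⟩

Derivation:
  0 f~>1 g~>2
  1 f~>0 g~>0
  2 f~>3 g~>3
  3 f~>1 g~>2
⟦path⟧: ⟨0->2 1->0 2->3 3->2⟩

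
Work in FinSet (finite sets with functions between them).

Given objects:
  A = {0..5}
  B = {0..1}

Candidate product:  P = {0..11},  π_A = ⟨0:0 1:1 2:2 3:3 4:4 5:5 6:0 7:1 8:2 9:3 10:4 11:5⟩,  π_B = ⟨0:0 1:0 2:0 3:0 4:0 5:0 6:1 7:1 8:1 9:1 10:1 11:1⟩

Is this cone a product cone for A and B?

|A|·|B| = 6·2 = 12;  |P| = 12
Check the pairing map k ↦ (π_A(k), π_B(k)):
  0 : (0,0)
  1 : (1,0)
  2 : (2,0)
  3 : (3,0)
  4 : (4,0)
  5 : (5,0)
  6 : (0,1)
  7 : (1,1)
  8 : (2,1)
  9 : (3,1)
  10 : (4,1)
  11 : (5,1)
distinct pairs in image: 12 / 12 needed
  → bijection onto A×B; projections well-typed.

Answer: VALID PRODUCT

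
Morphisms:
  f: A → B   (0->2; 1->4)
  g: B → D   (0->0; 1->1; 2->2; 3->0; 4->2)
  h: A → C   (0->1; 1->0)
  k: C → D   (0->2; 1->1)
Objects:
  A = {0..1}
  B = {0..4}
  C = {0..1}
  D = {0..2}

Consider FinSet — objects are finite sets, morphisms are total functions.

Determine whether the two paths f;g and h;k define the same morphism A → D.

Path 1 = f;g:
  0 f→2 g→2
  1 f→4 g→2
  composite₁ = (0->2; 1->2)
Path 2 = h;k:
  0 h→1 k→1
  1 h→0 k→2
  composite₂ = (0->1; 1->2)
Equal? NO — does not commute

Answer: DOES NOT COMMUTE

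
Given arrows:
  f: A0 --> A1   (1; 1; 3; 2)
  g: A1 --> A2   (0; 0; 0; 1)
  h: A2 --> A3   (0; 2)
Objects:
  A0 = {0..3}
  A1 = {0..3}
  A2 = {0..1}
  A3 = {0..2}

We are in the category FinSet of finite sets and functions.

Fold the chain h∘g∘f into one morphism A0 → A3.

Answer: (0; 0; 2; 0)

Derivation:
  0 f-->1 g-->0 h-->0
  1 f-->1 g-->0 h-->0
  2 f-->3 g-->1 h-->2
  3 f-->2 g-->0 h-->0
result: (0; 0; 2; 0)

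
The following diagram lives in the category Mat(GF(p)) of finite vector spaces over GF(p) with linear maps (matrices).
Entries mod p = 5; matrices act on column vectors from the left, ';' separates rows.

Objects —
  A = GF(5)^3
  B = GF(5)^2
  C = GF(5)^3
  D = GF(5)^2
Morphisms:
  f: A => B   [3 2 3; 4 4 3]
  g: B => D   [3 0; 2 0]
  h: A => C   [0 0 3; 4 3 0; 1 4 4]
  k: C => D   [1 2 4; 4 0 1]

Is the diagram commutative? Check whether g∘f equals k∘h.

Answer: DOES NOT COMMUTE

Work:
1) trace f;g:
  e0=[1,0,0] f=>[3,4] g=>[4,1]
  e1=[0,1,0] f=>[2,4] g=>[1,4]
  e2=[0,0,1] f=>[3,3] g=>[4,1]
  composite₁ = [4 1 4; 1 4 1]
2) trace h;k:
  e0=[1,0,0] h=>[0,4,1] k=>[2,1]
  e1=[0,1,0] h=>[0,3,4] k=>[2,4]
  e2=[0,0,1] h=>[3,0,4] k=>[4,1]
  composite₂ = [2 2 4; 1 4 1]
Equal? differ; not commutative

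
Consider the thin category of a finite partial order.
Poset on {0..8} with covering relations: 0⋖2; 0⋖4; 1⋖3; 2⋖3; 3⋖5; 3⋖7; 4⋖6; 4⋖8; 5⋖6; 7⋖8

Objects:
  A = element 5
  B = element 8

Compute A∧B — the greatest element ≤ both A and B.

{x : x⊑A ∧ x⊑B} = {0,1,2,3}  (A=5, B=8)
  0 ⊑ 3
  1 ⊑ 3
  2 ⊑ 3
  3 ⊑ 3
glb = 3

Answer: A∧B = 3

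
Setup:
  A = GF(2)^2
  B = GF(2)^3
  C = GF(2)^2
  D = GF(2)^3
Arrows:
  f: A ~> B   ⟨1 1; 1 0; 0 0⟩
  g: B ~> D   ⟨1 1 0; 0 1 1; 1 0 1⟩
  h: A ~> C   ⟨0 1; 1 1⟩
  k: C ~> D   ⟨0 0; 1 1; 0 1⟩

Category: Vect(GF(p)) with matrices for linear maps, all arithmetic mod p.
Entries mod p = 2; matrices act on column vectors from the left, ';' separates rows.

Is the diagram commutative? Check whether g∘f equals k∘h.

Answer: DOES NOT COMMUTE

Work:
Path 1 = f;g:
  e0=(1,0) f~>(1,1,0) g~>(0,1,1)
  e1=(0,1) f~>(1,0,0) g~>(1,0,1)
  result₁ = ⟨0 1; 1 0; 1 1⟩
Path 2 = h;k:
  e0=(1,0) h~>(0,1) k~>(0,1,1)
  e1=(0,1) h~>(1,1) k~>(0,0,1)
  result₂ = ⟨0 0; 1 0; 1 1⟩
Equal? NO — does not commute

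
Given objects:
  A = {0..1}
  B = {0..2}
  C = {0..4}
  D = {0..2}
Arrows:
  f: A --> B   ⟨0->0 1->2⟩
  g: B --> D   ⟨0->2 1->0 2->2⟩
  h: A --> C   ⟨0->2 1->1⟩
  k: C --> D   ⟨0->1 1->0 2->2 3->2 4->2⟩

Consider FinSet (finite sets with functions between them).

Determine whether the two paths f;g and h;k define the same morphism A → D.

Answer: DOES NOT COMMUTE

Trace:
Along f;g (path 1):
  0 f-->0 g-->2
  1 f-->2 g-->2
  result₁ = ⟨0->2 1->2⟩
Along h;k (path 2):
  0 h-->2 k-->2
  1 h-->1 k-->0
  result₂ = ⟨0->2 1->0⟩
Equal? NO — does not commute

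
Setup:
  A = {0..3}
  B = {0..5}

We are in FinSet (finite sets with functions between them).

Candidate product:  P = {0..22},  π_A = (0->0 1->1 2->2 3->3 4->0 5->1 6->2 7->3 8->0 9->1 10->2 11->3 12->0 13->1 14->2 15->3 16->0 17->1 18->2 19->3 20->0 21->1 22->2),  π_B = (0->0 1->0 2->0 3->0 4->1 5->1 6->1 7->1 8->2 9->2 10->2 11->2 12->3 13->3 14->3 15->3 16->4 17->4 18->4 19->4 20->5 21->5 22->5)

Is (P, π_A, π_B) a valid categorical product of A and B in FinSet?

|A|·|B| = 4·6 = 24;  |P| = 23
  → cardinalities differ; no bijection possible.

Answer: NOT A VALID PRODUCT — |P|=23 ≠ |A|·|B|=24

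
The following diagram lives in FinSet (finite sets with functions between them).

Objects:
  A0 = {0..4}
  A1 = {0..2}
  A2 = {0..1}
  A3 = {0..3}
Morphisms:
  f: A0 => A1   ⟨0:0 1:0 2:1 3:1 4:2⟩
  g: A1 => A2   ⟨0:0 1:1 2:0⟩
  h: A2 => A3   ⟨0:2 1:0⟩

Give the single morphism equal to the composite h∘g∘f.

  0 f=>0 g=>0 h=>2
  1 f=>0 g=>0 h=>2
  2 f=>1 g=>1 h=>0
  3 f=>1 g=>1 h=>0
  4 f=>2 g=>0 h=>2
composite: ⟨0:2 1:2 2:0 3:0 4:2⟩

Answer: ⟨0:2 1:2 2:0 3:0 4:2⟩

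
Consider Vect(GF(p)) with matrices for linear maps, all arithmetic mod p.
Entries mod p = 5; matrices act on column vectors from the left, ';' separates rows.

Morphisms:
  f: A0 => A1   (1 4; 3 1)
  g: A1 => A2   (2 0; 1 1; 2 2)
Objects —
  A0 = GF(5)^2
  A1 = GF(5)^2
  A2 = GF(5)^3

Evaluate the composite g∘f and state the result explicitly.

Answer: (2 3; 4 0; 3 0)

Trace:
  e0=(1,0) f=>(1,3) g=>(2,4,3)
  e1=(0,1) f=>(4,1) g=>(3,0,0)
result: (2 3; 4 0; 3 0)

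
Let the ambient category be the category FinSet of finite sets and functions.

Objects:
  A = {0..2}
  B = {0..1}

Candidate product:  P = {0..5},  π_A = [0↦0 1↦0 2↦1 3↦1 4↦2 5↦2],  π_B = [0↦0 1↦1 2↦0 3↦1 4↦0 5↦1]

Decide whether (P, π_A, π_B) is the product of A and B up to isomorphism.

|A|·|B| = 3·2 = 6;  |P| = 6
Check the pairing map k ↦ (π_A(k), π_B(k)):
  0 ↦ (0,0)
  1 ↦ (0,1)
  2 ↦ (1,0)
  3 ↦ (1,1)
  4 ↦ (2,0)
  5 ↦ (2,1)
distinct pairs in image: 6 / 6 needed
  → bijection onto A×B; projections well-typed.

Answer: VALID PRODUCT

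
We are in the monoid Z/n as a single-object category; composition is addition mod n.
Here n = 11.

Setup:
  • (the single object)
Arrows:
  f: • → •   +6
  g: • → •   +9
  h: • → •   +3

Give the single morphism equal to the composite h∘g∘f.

  0 +6≡6 +9≡4 +3≡7  (mod 11)
result: +7

Answer: +7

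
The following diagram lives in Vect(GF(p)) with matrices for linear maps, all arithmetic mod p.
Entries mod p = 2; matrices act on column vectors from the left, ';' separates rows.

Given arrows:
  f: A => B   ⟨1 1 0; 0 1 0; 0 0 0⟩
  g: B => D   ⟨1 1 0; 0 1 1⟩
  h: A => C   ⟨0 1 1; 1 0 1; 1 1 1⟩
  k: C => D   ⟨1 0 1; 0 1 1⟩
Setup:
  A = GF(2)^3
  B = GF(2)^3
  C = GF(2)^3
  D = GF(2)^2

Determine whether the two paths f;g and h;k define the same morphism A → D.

Answer: COMMUTES

Derivation:
1) trace f;g:
  e0=(1,0,0) f=>(1,0,0) g=>(1,0)
  e1=(0,1,0) f=>(1,1,0) g=>(0,1)
  e2=(0,0,1) f=>(0,0,0) g=>(0,0)
  result₁ = ⟨1 0 0; 0 1 0⟩
2) trace h;k:
  e0=(1,0,0) h=>(0,1,1) k=>(1,0)
  e1=(0,1,0) h=>(1,0,1) k=>(0,1)
  e2=(0,0,1) h=>(1,1,1) k=>(0,0)
  result₂ = ⟨1 0 0; 0 1 0⟩
Equal? YES — commutes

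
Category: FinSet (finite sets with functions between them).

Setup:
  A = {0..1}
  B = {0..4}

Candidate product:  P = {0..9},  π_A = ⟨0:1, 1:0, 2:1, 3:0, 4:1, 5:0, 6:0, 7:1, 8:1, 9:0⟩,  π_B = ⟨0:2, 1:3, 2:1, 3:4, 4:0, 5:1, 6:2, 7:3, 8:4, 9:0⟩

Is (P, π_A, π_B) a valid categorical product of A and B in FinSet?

|A|·|B| = 2·5 = 10;  |P| = 10
Check the pairing map k ↦ (π_A(k), π_B(k)):
  0 : (1,2)
  1 : (0,3)
  2 : (1,1)
  3 : (0,4)
  4 : (1,0)
  5 : (0,1)
  6 : (0,2)
  7 : (1,3)
  8 : (1,4)
  9 : (0,0)
distinct pairs in image: 10 / 10 needed
  → bijection onto A×B; projections well-typed.

Answer: VALID PRODUCT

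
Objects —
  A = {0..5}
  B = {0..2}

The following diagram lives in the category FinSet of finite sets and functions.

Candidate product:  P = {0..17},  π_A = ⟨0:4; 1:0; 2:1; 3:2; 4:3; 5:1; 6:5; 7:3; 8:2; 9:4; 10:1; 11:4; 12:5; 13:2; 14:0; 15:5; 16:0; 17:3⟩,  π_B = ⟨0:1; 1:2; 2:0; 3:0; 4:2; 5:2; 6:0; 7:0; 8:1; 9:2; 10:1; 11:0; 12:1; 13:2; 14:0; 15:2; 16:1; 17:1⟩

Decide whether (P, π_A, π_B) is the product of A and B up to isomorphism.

|A|·|B| = 6·3 = 18;  |P| = 18
Check the pairing map k ↦ (π_A(k), π_B(k)):
  0 : (4,1)
  1 : (0,2)
  2 : (1,0)
  3 : (2,0)
  4 : (3,2)
  5 : (1,2)
  6 : (5,0)
  7 : (3,0)
  8 : (2,1)
  9 : (4,2)
  10 : (1,1)
  11 : (4,0)
  12 : (5,1)
  13 : (2,2)
  14 : (0,0)
  15 : (5,2)
  16 : (0,1)
  17 : (3,1)
distinct pairs in image: 18 / 18 needed
  → bijection onto A×B; projections well-typed.

Answer: VALID PRODUCT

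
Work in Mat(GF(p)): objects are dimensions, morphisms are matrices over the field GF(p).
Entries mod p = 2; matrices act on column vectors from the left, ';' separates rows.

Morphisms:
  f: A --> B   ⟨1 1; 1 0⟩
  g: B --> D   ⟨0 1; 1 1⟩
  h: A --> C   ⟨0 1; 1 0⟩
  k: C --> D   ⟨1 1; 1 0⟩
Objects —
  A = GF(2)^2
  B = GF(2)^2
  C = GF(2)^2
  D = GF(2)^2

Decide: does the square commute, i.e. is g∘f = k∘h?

Path 1 = f;g:
  e0=[1,0] f-->[1,1] g-->[1,0]
  e1=[0,1] f-->[1,0] g-->[0,1]
  ⟦path⟧₁ = ⟨1 0; 0 1⟩
Path 2 = h;k:
  e0=[1,0] h-->[0,1] k-->[1,0]
  e1=[0,1] h-->[1,0] k-->[1,1]
  ⟦path⟧₂ = ⟨1 1; 0 1⟩
Equal? NO — does not commute

Answer: DOES NOT COMMUTE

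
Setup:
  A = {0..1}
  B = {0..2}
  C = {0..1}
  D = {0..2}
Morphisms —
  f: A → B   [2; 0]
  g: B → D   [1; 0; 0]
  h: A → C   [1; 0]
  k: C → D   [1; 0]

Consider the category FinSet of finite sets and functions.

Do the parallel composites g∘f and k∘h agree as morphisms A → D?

Answer: COMMUTES

Work:
Path 1 = f;g:
  0 f→2 g→0
  1 f→0 g→1
  composite₁ = [0; 1]
Path 2 = h;k:
  0 h→1 k→0
  1 h→0 k→1
  composite₂ = [0; 1]
Equal? YES — commutes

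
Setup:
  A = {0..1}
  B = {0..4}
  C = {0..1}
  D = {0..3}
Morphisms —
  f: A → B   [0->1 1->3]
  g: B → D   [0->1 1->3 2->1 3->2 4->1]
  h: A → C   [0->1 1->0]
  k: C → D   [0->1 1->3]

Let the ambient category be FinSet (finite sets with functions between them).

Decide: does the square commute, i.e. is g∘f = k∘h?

Along f;g (path 1):
  0 f→1 g→3
  1 f→3 g→2
  ⟦path⟧₁ = [0->3 1->2]
Along h;k (path 2):
  0 h→1 k→3
  1 h→0 k→1
  ⟦path⟧₂ = [0->3 1->1]
Equal? NO — does not commute

Answer: DOES NOT COMMUTE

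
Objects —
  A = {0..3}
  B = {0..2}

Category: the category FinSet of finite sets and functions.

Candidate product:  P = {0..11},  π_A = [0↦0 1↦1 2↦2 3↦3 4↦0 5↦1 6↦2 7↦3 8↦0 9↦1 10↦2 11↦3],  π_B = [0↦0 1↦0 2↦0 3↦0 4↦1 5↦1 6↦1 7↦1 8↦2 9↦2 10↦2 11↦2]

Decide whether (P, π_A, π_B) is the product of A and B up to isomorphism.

|A|·|B| = 4·3 = 12;  |P| = 12
Check the pairing map k ↦ (π_A(k), π_B(k)):
  0 ↦ (0,0)
  1 ↦ (1,0)
  2 ↦ (2,0)
  3 ↦ (3,0)
  4 ↦ (0,1)
  5 ↦ (1,1)
  6 ↦ (2,1)
  7 ↦ (3,1)
  8 ↦ (0,2)
  9 ↦ (1,2)
  10 ↦ (2,2)
  11 ↦ (3,2)
distinct pairs in image: 12 / 12 needed
  → bijection onto A×B; projections well-typed.

Answer: VALID PRODUCT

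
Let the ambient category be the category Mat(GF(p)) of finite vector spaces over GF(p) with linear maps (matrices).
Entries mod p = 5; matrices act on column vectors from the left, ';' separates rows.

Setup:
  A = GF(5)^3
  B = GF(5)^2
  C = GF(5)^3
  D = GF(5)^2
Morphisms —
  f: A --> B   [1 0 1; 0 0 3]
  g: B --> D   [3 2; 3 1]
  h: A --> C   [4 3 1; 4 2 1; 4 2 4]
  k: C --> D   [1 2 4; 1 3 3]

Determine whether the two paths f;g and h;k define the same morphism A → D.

Answer: COMMUTES

Trace:
1) trace f;g:
  e0=[1,0,0] f-->[1,0] g-->[3,3]
  e1=[0,1,0] f-->[0,0] g-->[0,0]
  e2=[0,0,1] f-->[1,3] g-->[4,1]
  composite₁ = [3 0 4; 3 0 1]
2) trace h;k:
  e0=[1,0,0] h-->[4,4,4] k-->[3,3]
  e1=[0,1,0] h-->[3,2,2] k-->[0,0]
  e2=[0,0,1] h-->[1,1,4] k-->[4,1]
  composite₂ = [3 0 4; 3 0 1]
Equal? YES — commutes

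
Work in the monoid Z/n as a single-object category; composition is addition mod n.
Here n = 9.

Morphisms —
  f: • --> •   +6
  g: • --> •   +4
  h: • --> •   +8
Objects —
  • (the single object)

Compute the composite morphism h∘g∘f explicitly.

Answer: +0

Trace:
  0 +6≡6 +4≡1 +8≡0  (mod 9)
result: +0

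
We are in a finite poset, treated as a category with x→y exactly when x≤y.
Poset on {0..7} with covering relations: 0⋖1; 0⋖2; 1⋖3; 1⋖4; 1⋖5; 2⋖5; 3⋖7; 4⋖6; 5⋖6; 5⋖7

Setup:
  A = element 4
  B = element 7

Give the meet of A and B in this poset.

{x : x⊑A ∧ x⊑B} = {0,1}  (A=4, B=7)
  0 ⊑ 1
  1 ⊑ 1
glb = 1

Answer: A∧B = 1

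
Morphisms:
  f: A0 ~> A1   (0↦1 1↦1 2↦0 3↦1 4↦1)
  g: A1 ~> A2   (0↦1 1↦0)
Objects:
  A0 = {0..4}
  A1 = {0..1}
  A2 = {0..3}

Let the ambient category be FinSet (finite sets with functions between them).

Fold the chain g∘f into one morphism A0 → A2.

Answer: (0↦0 1↦0 2↦1 3↦0 4↦0)

Work:
  0 f~>1 g~>0
  1 f~>1 g~>0
  2 f~>0 g~>1
  3 f~>1 g~>0
  4 f~>1 g~>0
⟦path⟧: (0↦0 1↦0 2↦1 3↦0 4↦0)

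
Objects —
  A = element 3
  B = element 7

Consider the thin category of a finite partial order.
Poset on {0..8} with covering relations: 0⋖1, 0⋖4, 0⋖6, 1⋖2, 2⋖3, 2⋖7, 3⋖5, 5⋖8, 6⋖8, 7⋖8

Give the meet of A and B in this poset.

Answer: A∧B = 2

Derivation:
Lower bounds of A=3 and B=7: {0,1,2}
  0 ⊑ 2
  1 ⊑ 2
  2 ⊑ 2
glb = 2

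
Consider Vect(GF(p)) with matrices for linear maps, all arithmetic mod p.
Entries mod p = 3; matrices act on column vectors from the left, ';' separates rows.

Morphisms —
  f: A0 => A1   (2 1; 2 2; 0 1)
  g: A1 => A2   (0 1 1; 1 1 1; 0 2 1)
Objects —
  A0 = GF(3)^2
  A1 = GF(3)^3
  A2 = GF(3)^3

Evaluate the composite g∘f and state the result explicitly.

Answer: (2 0; 1 1; 1 2)

Trace:
  e0=[1,0] f=>[2,2,0] g=>[2,1,1]
  e1=[0,1] f=>[1,2,1] g=>[0,1,2]
composite: (2 0; 1 1; 1 2)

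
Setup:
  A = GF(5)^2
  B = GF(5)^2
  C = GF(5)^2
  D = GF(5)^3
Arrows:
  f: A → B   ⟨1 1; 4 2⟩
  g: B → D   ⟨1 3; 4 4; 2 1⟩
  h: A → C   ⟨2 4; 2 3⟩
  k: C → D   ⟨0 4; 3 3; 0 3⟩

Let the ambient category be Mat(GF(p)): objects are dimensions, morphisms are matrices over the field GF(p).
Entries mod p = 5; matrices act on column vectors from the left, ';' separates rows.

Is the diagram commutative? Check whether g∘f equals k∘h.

1) trace f;g:
  e0=⟨1,0⟩ f→⟨1,4⟩ g→⟨3,0,1⟩
  e1=⟨0,1⟩ f→⟨1,2⟩ g→⟨2,2,4⟩
  ⟦path⟧₁ = ⟨3 2; 0 2; 1 4⟩
2) trace h;k:
  e0=⟨1,0⟩ h→⟨2,2⟩ k→⟨3,2,1⟩
  e1=⟨0,1⟩ h→⟨4,3⟩ k→⟨2,1,4⟩
  ⟦path⟧₂ = ⟨3 2; 2 1; 1 4⟩
Equal? differ; not commutative

Answer: DOES NOT COMMUTE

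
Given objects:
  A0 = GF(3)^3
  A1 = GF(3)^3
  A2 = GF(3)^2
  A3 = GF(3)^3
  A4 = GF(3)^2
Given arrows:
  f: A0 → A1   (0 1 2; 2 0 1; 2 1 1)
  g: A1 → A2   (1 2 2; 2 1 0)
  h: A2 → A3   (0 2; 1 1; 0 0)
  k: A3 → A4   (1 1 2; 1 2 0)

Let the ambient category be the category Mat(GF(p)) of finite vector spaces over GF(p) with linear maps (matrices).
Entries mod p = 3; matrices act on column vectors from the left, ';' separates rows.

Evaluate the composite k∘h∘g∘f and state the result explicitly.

Answer: (2 0 0; 0 2 2)

Work:
  e0=(1,0,0) f→(0,2,2) g→(2,2) h→(1,1,0) k→(2,0)
  e1=(0,1,0) f→(1,0,1) g→(0,2) h→(1,2,0) k→(0,2)
  e2=(0,0,1) f→(2,1,1) g→(0,2) h→(1,2,0) k→(0,2)
result: (2 0 0; 0 2 2)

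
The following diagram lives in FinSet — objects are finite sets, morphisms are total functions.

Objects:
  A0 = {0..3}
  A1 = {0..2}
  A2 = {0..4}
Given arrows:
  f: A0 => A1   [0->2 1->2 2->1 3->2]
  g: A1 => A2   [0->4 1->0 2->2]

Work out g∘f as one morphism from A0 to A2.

  0 f=>2 g=>2
  1 f=>2 g=>2
  2 f=>1 g=>0
  3 f=>2 g=>2
composite: [0->2 1->2 2->0 3->2]

Answer: [0->2 1->2 2->0 3->2]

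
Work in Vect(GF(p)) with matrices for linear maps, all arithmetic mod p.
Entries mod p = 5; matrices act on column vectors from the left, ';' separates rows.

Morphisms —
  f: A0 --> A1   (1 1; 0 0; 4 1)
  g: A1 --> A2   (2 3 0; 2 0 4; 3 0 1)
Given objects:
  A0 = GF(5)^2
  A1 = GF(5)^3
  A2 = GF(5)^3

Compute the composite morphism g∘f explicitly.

Answer: (2 2; 3 1; 2 4)

Derivation:
  e0=[1,0] f-->[1,0,4] g-->[2,3,2]
  e1=[0,1] f-->[1,0,1] g-->[2,1,4]
result: (2 2; 3 1; 2 4)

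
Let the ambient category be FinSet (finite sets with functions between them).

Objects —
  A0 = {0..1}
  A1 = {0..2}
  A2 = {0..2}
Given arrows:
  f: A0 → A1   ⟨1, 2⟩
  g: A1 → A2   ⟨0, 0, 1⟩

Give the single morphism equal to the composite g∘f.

Answer: ⟨0, 1⟩

Trace:
  0 f→1 g→0
  1 f→2 g→1
⟦path⟧: ⟨0, 1⟩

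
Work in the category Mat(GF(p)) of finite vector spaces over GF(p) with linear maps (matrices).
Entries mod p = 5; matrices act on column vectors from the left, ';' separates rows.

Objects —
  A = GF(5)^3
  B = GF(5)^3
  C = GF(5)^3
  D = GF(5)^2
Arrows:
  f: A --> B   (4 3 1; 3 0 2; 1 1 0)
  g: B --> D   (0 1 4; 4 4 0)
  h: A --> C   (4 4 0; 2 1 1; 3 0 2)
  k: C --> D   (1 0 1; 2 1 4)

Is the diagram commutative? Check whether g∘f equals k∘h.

Answer: DOES NOT COMMUTE

Work:
Path 1 = f;g:
  e0=[1,0,0] f-->[4,3,1] g-->[2,3]
  e1=[0,1,0] f-->[3,0,1] g-->[4,2]
  e2=[0,0,1] f-->[1,2,0] g-->[2,2]
  composite₁ = (2 4 2; 3 2 2)
Path 2 = h;k:
  e0=[1,0,0] h-->[4,2,3] k-->[2,2]
  e1=[0,1,0] h-->[4,1,0] k-->[4,4]
  e2=[0,0,1] h-->[0,1,2] k-->[2,4]
  composite₂ = (2 4 2; 2 4 4)
Equal? NO — does not commute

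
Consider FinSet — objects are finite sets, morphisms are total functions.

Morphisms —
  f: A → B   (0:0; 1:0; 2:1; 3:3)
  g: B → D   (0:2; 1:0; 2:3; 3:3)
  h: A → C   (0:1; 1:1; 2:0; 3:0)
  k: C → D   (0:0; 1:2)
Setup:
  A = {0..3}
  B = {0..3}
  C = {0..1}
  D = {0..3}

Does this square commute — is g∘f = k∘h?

Answer: DOES NOT COMMUTE

Derivation:
Along f;g (path 1):
  0 f→0 g→2
  1 f→0 g→2
  2 f→1 g→0
  3 f→3 g→3
  ⟦path⟧₁ = (0:2; 1:2; 2:0; 3:3)
Along h;k (path 2):
  0 h→1 k→2
  1 h→1 k→2
  2 h→0 k→0
  3 h→0 k→0
  ⟦path⟧₂ = (0:2; 1:2; 2:0; 3:0)
Equal? differ; not commutative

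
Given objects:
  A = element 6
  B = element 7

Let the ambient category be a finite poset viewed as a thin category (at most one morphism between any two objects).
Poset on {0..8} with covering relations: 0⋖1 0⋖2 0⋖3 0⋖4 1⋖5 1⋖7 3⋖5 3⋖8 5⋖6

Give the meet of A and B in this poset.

Answer: A∧B = 1

Derivation:
{x : x≤A ∧ x≤B} = {0,1}  (A=6, B=7)
  0 ≤ 1
  1 ≤ 1
glb = 1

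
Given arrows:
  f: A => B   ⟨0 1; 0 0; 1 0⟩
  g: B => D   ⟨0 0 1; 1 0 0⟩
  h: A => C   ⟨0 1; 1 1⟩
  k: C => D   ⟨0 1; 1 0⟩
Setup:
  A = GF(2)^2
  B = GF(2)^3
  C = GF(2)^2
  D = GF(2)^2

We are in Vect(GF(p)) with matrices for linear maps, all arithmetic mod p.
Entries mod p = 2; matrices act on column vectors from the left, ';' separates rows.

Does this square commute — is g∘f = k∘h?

Answer: DOES NOT COMMUTE

Work:
Along f;g (path 1):
  e0=[1,0] f=>[0,0,1] g=>[1,0]
  e1=[0,1] f=>[1,0,0] g=>[0,1]
  composite₁ = ⟨1 0; 0 1⟩
Along h;k (path 2):
  e0=[1,0] h=>[0,1] k=>[1,0]
  e1=[0,1] h=>[1,1] k=>[1,1]
  composite₂ = ⟨1 1; 0 1⟩
Equal? NO — does not commute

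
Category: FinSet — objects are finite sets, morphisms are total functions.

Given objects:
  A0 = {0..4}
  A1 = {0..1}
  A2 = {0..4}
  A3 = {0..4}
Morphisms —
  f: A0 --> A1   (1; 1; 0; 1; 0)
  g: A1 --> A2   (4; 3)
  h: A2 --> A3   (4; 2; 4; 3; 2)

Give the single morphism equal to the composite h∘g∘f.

  0 f-->1 g-->3 h-->3
  1 f-->1 g-->3 h-->3
  2 f-->0 g-->4 h-->2
  3 f-->1 g-->3 h-->3
  4 f-->0 g-->4 h-->2
⟦path⟧: (3; 3; 2; 3; 2)

Answer: (3; 3; 2; 3; 2)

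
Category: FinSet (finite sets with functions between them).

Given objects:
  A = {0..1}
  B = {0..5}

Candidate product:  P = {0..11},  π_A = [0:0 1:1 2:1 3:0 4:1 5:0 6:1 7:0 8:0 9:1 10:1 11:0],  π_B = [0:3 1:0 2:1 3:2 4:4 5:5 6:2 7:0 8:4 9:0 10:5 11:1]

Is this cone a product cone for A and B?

Answer: NOT A VALID PRODUCT — duplicate pair at indices 9,1

Work:
|A|·|B| = 2·6 = 12;  |P| = 12
Check the pairing map k ↦ (π_A(k), π_B(k)):
  0 : (0,3)
  1 : (1,0)
  2 : (1,1)
  3 : (0,2)
  4 : (1,4)
  5 : (0,5)
  6 : (1,2)
  7 : (0,0)
  8 : (0,4)
  9 : (1,0)  ✗ repeats pair of k=1
  10 : (1,5)
  11 : (0,1)
distinct pairs in image: 11 / 12 needed
  → (1,0) hit at k=1 and k=9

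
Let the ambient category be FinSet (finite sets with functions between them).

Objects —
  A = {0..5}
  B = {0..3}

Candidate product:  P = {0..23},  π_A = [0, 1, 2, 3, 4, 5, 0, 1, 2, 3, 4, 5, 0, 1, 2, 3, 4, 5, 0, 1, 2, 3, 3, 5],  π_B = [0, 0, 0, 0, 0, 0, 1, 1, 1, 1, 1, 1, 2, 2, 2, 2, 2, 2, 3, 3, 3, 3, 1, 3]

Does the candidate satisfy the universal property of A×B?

|A|·|B| = 6·4 = 24;  |P| = 24
Check the pairing map k ↦ (π_A(k), π_B(k)):
  0 ↦ (0,0)
  1 ↦ (1,0)
  2 ↦ (2,0)
  3 ↦ (3,0)
  4 ↦ (4,0)
  5 ↦ (5,0)
  6 ↦ (0,1)
  7 ↦ (1,1)
  8 ↦ (2,1)
  9 ↦ (3,1)
  10 ↦ (4,1)
  11 ↦ (5,1)
  12 ↦ (0,2)
  13 ↦ (1,2)
  14 ↦ (2,2)
  15 ↦ (3,2)
  16 ↦ (4,2)
  17 ↦ (5,2)
  18 ↦ (0,3)
  19 ↦ (1,3)
  20 ↦ (2,3)
  21 ↦ (3,3)
  22 ↦ (3,1)  ✗ repeats pair of k=9
  23 ↦ (5,3)
distinct pairs in image: 23 / 24 needed
  → (3,1) hit at k=9 and k=22

Answer: NOT A VALID PRODUCT — duplicate pair at indices 9,22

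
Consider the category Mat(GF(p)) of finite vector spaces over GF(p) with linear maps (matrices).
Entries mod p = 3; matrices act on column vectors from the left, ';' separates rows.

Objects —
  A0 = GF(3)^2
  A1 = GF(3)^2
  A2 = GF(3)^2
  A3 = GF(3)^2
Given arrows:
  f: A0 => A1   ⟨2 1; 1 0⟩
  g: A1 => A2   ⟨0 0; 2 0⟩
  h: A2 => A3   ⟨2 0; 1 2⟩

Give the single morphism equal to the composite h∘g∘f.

Answer: ⟨0 0; 2 1⟩

Derivation:
  e0=[1,0] f=>[2,1] g=>[0,1] h=>[0,2]
  e1=[0,1] f=>[1,0] g=>[0,2] h=>[0,1]
result: ⟨0 0; 2 1⟩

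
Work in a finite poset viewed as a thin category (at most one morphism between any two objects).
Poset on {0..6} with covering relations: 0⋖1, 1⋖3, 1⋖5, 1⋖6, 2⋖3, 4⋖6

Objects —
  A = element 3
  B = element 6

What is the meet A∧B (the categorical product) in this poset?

{x : x⊑A ∧ x⊑B} = {0,1}  (A=3, B=6)
  0 ⊑ 1
  1 ⊑ 1
glb = 1

Answer: A∧B = 1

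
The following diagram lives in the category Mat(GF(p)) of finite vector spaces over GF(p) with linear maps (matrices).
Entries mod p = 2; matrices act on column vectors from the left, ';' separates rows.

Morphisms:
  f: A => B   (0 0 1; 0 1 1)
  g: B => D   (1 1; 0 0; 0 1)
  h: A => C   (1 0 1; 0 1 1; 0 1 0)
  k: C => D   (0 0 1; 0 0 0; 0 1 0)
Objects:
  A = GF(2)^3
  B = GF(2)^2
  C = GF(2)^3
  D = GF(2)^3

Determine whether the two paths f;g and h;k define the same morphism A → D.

Path 1 = f;g:
  e0=[1,0,0] f=>[0,0] g=>[0,0,0]
  e1=[0,1,0] f=>[0,1] g=>[1,0,1]
  e2=[0,0,1] f=>[1,1] g=>[0,0,1]
  composite₁ = (0 1 0; 0 0 0; 0 1 1)
Path 2 = h;k:
  e0=[1,0,0] h=>[1,0,0] k=>[0,0,0]
  e1=[0,1,0] h=>[0,1,1] k=>[1,0,1]
  e2=[0,0,1] h=>[1,1,0] k=>[0,0,1]
  composite₂ = (0 1 0; 0 0 0; 0 1 1)
Equal? same morphism ✓

Answer: COMMUTES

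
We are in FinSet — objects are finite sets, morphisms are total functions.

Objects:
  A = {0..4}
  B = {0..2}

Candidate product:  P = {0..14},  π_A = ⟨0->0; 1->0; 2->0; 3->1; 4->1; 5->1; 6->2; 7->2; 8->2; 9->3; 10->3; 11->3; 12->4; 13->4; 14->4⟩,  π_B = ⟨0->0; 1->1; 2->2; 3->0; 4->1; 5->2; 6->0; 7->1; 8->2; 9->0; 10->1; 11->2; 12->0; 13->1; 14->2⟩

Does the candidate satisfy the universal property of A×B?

Answer: VALID PRODUCT

Work:
|A|·|B| = 5·3 = 15;  |P| = 15
Check the pairing map k ↦ (π_A(k), π_B(k)):
  0 -> (0,0)
  1 -> (0,1)
  2 -> (0,2)
  3 -> (1,0)
  4 -> (1,1)
  5 -> (1,2)
  6 -> (2,0)
  7 -> (2,1)
  8 -> (2,2)
  9 -> (3,0)
  10 -> (3,1)
  11 -> (3,2)
  12 -> (4,0)
  13 -> (4,1)
  14 -> (4,2)
distinct pairs in image: 15 / 15 needed
  → bijection onto A×B; projections well-typed.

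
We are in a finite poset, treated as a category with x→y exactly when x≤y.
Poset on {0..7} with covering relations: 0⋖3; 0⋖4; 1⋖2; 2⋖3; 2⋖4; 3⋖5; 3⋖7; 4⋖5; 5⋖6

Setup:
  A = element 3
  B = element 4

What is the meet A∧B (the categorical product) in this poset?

Answer: NO MEET EXISTS

Derivation:
{x : x≤A ∧ x≤B} = {0,1,2}  (A=3, B=4)
  maximal lower bounds 0 and 2 are incomparable: neither 0≤2 nor 2≤0
→ no greatest lower bound exists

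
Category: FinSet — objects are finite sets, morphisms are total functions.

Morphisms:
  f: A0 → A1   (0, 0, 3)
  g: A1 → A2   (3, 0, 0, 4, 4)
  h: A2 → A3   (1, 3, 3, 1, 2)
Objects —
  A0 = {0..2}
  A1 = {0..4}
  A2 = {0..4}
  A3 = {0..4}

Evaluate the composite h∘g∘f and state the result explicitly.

  0 f→0 g→3 h→1
  1 f→0 g→3 h→1
  2 f→3 g→4 h→2
result: (1, 1, 2)

Answer: (1, 1, 2)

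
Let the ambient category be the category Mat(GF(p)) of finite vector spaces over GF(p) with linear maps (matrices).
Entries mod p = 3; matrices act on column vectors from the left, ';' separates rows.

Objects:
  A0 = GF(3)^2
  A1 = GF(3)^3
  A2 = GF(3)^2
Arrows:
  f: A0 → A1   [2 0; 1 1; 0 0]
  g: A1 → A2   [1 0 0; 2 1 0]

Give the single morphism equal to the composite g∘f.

Answer: [2 0; 2 1]

Trace:
  e0=(1,0) f→(2,1,0) g→(2,2)
  e1=(0,1) f→(0,1,0) g→(0,1)
result: [2 0; 2 1]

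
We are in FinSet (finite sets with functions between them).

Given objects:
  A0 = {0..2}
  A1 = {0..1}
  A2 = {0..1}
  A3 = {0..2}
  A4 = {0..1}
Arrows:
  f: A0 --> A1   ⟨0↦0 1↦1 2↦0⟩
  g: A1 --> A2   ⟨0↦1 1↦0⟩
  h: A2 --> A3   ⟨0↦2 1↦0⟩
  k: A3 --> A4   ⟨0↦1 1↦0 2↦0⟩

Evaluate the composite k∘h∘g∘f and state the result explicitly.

  0 f-->0 g-->1 h-->0 k-->1
  1 f-->1 g-->0 h-->2 k-->0
  2 f-->0 g-->1 h-->0 k-->1
⟦path⟧: ⟨0↦1 1↦0 2↦1⟩

Answer: ⟨0↦1 1↦0 2↦1⟩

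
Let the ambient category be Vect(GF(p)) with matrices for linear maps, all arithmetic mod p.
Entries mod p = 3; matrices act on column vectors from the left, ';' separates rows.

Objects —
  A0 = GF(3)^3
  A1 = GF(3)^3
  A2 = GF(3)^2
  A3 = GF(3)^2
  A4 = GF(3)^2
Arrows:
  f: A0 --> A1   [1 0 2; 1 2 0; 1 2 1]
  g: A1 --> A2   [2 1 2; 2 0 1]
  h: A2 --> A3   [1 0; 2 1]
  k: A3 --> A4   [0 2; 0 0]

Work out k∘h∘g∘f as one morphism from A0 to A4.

  e0=[1,0,0] f-->[1,1,1] g-->[2,0] h-->[2,1] k-->[2,0]
  e1=[0,1,0] f-->[0,2,2] g-->[0,2] h-->[0,2] k-->[1,0]
  e2=[0,0,1] f-->[2,0,1] g-->[0,2] h-->[0,2] k-->[1,0]
result: [2 1 1; 0 0 0]

Answer: [2 1 1; 0 0 0]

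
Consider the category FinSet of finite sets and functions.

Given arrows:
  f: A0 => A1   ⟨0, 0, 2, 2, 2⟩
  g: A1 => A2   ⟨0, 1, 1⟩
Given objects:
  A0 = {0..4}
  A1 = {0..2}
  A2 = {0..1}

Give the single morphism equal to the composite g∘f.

Answer: ⟨0, 0, 1, 1, 1⟩

Derivation:
  0 f=>0 g=>0
  1 f=>0 g=>0
  2 f=>2 g=>1
  3 f=>2 g=>1
  4 f=>2 g=>1
composite: ⟨0, 0, 1, 1, 1⟩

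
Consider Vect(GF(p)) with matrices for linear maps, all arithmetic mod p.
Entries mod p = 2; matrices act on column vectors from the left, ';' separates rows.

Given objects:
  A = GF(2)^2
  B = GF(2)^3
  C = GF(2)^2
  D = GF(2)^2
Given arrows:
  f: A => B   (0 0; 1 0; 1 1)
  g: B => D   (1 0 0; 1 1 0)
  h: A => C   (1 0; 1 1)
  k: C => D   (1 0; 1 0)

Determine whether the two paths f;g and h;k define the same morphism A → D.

Answer: DOES NOT COMMUTE

Trace:
Path 1 = f;g:
  e0=(1,0) f=>(0,1,1) g=>(0,1)
  e1=(0,1) f=>(0,0,1) g=>(0,0)
  composite₁ = (0 0; 1 0)
Path 2 = h;k:
  e0=(1,0) h=>(1,1) k=>(1,1)
  e1=(0,1) h=>(0,1) k=>(0,0)
  composite₂ = (1 0; 1 0)
Equal? NO — does not commute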